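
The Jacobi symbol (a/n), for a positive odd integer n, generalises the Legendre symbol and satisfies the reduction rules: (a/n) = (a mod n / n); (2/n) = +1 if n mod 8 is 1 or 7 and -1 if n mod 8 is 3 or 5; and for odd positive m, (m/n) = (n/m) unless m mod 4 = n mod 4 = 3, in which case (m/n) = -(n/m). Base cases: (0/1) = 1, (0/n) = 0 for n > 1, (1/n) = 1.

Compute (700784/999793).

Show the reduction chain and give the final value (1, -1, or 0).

factor out 2^4: 700784 = 2^4·43799; with 999793 mod 8 = 1, (2/999793) = +1; sign now +1; continue with (43799/999793)
flip (43799/999793) -> (999793/43799): both odd, 43799 mod 4 = 3, 999793 mod 4 = 1, so the flip contributes +1; sign now +1
(999793/43799): 999793 mod 43799 = 36215, so (999793/43799) = (36215/43799)
flip (36215/43799) -> (43799/36215): both odd, 36215 mod 4 = 3, 43799 mod 4 = 3, so the flip contributes -1; sign now -1
(43799/36215): 43799 mod 36215 = 7584, so (43799/36215) = (7584/36215)
factor out 2^5: 7584 = 2^5·237; with 36215 mod 8 = 7, (2/36215) = +1; sign now -1; continue with (237/36215)
flip (237/36215) -> (36215/237): both odd, 237 mod 4 = 1, 36215 mod 4 = 3, so the flip contributes +1; sign now -1
(36215/237): 36215 mod 237 = 191, so (36215/237) = (191/237)
flip (191/237) -> (237/191): both odd, 191 mod 4 = 3, 237 mod 4 = 1, so the flip contributes +1; sign now -1
(237/191): 237 mod 191 = 46, so (237/191) = (46/191)
factor out 2^1: 46 = 2^1·23; with 191 mod 8 = 7, (2/191) = +1; sign now -1; continue with (23/191)
flip (23/191) -> (191/23): both odd, 23 mod 4 = 3, 191 mod 4 = 3, so the flip contributes -1; sign now +1
(191/23): 191 mod 23 = 7, so (191/23) = (7/23)
flip (7/23) -> (23/7): both odd, 7 mod 4 = 3, 23 mod 4 = 3, so the flip contributes -1; sign now -1
(23/7): 23 mod 7 = 2, so (23/7) = (2/7)
factor out 2^1: 2 = 2^1·1; with 7 mod 8 = 7, (2/7) = +1; sign now -1; continue with (1/7)
reached (1/7) = 1, so the symbol is -1

-1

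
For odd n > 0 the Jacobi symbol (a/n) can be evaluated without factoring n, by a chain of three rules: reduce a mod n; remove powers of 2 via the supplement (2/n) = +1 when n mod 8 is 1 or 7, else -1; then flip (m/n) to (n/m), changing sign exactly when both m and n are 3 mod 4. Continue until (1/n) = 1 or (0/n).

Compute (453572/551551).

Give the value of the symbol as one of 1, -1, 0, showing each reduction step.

453572 = 2^2·113393; (2/551551) = +1 since 551551 mod 8 = 7, so (453572/551551) = (+1)^2·(113393/551551); sign now +1
reciprocity: (113393/551551) = +1·(551551/113393) since 113393 mod 4 = 1, 551551 mod 4 = 3; sign now +1
(551551/113393) = (97979/113393)   [reduce mod 113393]
reciprocity: (97979/113393) = +1·(113393/97979) since 97979 mod 4 = 3, 113393 mod 4 = 1; sign now +1
(113393/97979) = (15414/97979)   [reduce mod 97979]
15414 = 2^1·7707; (2/97979) = -1 since 97979 mod 8 = 3, so (15414/97979) = (-1)^1·(7707/97979); sign now -1
reciprocity: (7707/97979) = -1·(97979/7707) since 7707 mod 4 = 3, 97979 mod 4 = 3; sign now +1
(97979/7707) = (5495/7707)   [reduce mod 7707]
reciprocity: (5495/7707) = -1·(7707/5495) since 5495 mod 4 = 3, 7707 mod 4 = 3; sign now -1
(7707/5495) = (2212/5495)   [reduce mod 5495]
2212 = 2^2·553; (2/5495) = +1 since 5495 mod 8 = 7, so (2212/5495) = (+1)^2·(553/5495); sign now -1
reciprocity: (553/5495) = +1·(5495/553) since 553 mod 4 = 1, 5495 mod 4 = 3; sign now -1
(5495/553) = (518/553)   [reduce mod 553]
518 = 2^1·259; (2/553) = +1 since 553 mod 8 = 1, so (518/553) = (+1)^1·(259/553); sign now -1
reciprocity: (259/553) = +1·(553/259) since 259 mod 4 = 3, 553 mod 4 = 1; sign now -1
(553/259) = (35/259)   [reduce mod 259]
reciprocity: (35/259) = -1·(259/35) since 35 mod 4 = 3, 259 mod 4 = 3; sign now +1
(259/35) = (14/35)   [reduce mod 35]
14 = 2^1·7; (2/35) = -1 since 35 mod 8 = 3, so (14/35) = (-1)^1·(7/35); sign now -1
reciprocity: (7/35) = -1·(35/7) since 7 mod 4 = 3, 35 mod 4 = 3; sign now +1
(35/7) = (0/7)   [reduce mod 7]
(0/7) = 0   [gcd(a, n) > 1]; final value = 0

0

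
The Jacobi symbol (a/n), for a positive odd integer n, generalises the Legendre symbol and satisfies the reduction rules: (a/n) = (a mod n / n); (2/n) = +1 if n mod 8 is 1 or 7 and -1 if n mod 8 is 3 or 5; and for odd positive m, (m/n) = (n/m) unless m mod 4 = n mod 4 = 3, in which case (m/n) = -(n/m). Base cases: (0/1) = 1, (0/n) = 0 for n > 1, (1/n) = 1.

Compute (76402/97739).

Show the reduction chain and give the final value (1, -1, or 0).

factor out 2^1: 76402 = 2^1·38201; with 97739 mod 8 = 3, (2/97739) = -1; sign now -1; continue with (38201/97739)
flip (38201/97739) -> (97739/38201): both odd, 38201 mod 4 = 1, 97739 mod 4 = 3, so the flip contributes +1; sign now -1
(97739/38201): 97739 mod 38201 = 21337, so (97739/38201) = (21337/38201)
flip (21337/38201) -> (38201/21337): both odd, 21337 mod 4 = 1, 38201 mod 4 = 1, so the flip contributes +1; sign now -1
(38201/21337): 38201 mod 21337 = 16864, so (38201/21337) = (16864/21337)
factor out 2^5: 16864 = 2^5·527; with 21337 mod 8 = 1, (2/21337) = +1; sign now -1; continue with (527/21337)
flip (527/21337) -> (21337/527): both odd, 527 mod 4 = 3, 21337 mod 4 = 1, so the flip contributes +1; sign now -1
(21337/527): 21337 mod 527 = 257, so (21337/527) = (257/527)
flip (257/527) -> (527/257): both odd, 257 mod 4 = 1, 527 mod 4 = 3, so the flip contributes +1; sign now -1
(527/257): 527 mod 257 = 13, so (527/257) = (13/257)
flip (13/257) -> (257/13): both odd, 13 mod 4 = 1, 257 mod 4 = 1, so the flip contributes +1; sign now -1
(257/13): 257 mod 13 = 10, so (257/13) = (10/13)
factor out 2^1: 10 = 2^1·5; with 13 mod 8 = 5, (2/13) = -1; sign now +1; continue with (5/13)
flip (5/13) -> (13/5): both odd, 5 mod 4 = 1, 13 mod 4 = 1, so the flip contributes +1; sign now +1
(13/5): 13 mod 5 = 3, so (13/5) = (3/5)
flip (3/5) -> (5/3): both odd, 3 mod 4 = 3, 5 mod 4 = 1, so the flip contributes +1; sign now +1
(5/3): 5 mod 3 = 2, so (5/3) = (2/3)
factor out 2^1: 2 = 2^1·1; with 3 mod 8 = 3, (2/3) = -1; sign now -1; continue with (1/3)
reached (1/3) = 1, so the symbol is -1

-1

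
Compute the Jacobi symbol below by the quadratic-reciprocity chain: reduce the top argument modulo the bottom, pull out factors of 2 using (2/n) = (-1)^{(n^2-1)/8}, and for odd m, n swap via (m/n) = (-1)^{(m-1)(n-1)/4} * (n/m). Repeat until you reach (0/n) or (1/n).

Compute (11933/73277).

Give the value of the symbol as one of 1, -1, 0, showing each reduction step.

1

reciprocity: (11933/73277) = +1·(73277/11933) since 11933 mod 4 = 1, 73277 mod 4 = 1; sign now +1
(73277/11933) = (1679/11933)   [reduce mod 11933]
reciprocity: (1679/11933) = +1·(11933/1679) since 1679 mod 4 = 3, 11933 mod 4 = 1; sign now +1
(11933/1679) = (180/1679)   [reduce mod 1679]
180 = 2^2·45; (2/1679) = +1 since 1679 mod 8 = 7, so (180/1679) = (+1)^2·(45/1679); sign now +1
reciprocity: (45/1679) = +1·(1679/45) since 45 mod 4 = 1, 1679 mod 4 = 3; sign now +1
(1679/45) = (14/45)   [reduce mod 45]
14 = 2^1·7; (2/45) = -1 since 45 mod 8 = 5, so (14/45) = (-1)^1·(7/45); sign now -1
reciprocity: (7/45) = +1·(45/7) since 7 mod 4 = 3, 45 mod 4 = 1; sign now -1
(45/7) = (3/7)   [reduce mod 7]
reciprocity: (3/7) = -1·(7/3) since 3 mod 4 = 3, 7 mod 4 = 3; sign now +1
(7/3) = (1/3)   [reduce mod 3]
(1/3) = 1; final value = sign = +1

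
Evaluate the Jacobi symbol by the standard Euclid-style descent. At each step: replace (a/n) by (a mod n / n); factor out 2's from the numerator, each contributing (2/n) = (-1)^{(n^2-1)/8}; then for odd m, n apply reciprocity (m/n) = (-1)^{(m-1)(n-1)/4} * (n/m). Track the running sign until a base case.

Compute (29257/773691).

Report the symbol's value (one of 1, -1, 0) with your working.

1

reciprocity: (29257/773691) = +1·(773691/29257) since 29257 mod 4 = 1, 773691 mod 4 = 3; sign now +1
(773691/29257) = (13009/29257)   [reduce mod 29257]
reciprocity: (13009/29257) = +1·(29257/13009) since 13009 mod 4 = 1, 29257 mod 4 = 1; sign now +1
(29257/13009) = (3239/13009)   [reduce mod 13009]
reciprocity: (3239/13009) = +1·(13009/3239) since 3239 mod 4 = 3, 13009 mod 4 = 1; sign now +1
(13009/3239) = (53/3239)   [reduce mod 3239]
reciprocity: (53/3239) = +1·(3239/53) since 53 mod 4 = 1, 3239 mod 4 = 3; sign now +1
(3239/53) = (6/53)   [reduce mod 53]
6 = 2^1·3; (2/53) = -1 since 53 mod 8 = 5, so (6/53) = (-1)^1·(3/53); sign now -1
reciprocity: (3/53) = +1·(53/3) since 3 mod 4 = 3, 53 mod 4 = 1; sign now -1
(53/3) = (2/3)   [reduce mod 3]
2 = 2^1·1; (2/3) = -1 since 3 mod 8 = 3, so (2/3) = (-1)^1·(1/3); sign now +1
(1/3) = 1; final value = sign = +1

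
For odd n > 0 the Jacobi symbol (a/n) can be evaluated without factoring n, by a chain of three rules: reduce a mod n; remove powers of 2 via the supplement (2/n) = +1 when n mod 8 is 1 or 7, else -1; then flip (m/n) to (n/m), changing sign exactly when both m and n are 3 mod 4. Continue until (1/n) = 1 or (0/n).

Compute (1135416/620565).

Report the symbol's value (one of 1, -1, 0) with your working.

0

(1135416/620565): 1135416 mod 620565 = 514851, so (1135416/620565) = (514851/620565)
flip (514851/620565) -> (620565/514851): both odd, 514851 mod 4 = 3, 620565 mod 4 = 1, so the flip contributes +1; sign now +1
(620565/514851): 620565 mod 514851 = 105714, so (620565/514851) = (105714/514851)
factor out 2^1: 105714 = 2^1·52857; with 514851 mod 8 = 3, (2/514851) = -1; sign now -1; continue with (52857/514851)
flip (52857/514851) -> (514851/52857): both odd, 52857 mod 4 = 1, 514851 mod 4 = 3, so the flip contributes +1; sign now -1
(514851/52857): 514851 mod 52857 = 39138, so (514851/52857) = (39138/52857)
factor out 2^1: 39138 = 2^1·19569; with 52857 mod 8 = 1, (2/52857) = +1; sign now -1; continue with (19569/52857)
flip (19569/52857) -> (52857/19569): both odd, 19569 mod 4 = 1, 52857 mod 4 = 1, so the flip contributes +1; sign now -1
(52857/19569): 52857 mod 19569 = 13719, so (52857/19569) = (13719/19569)
flip (13719/19569) -> (19569/13719): both odd, 13719 mod 4 = 3, 19569 mod 4 = 1, so the flip contributes +1; sign now -1
(19569/13719): 19569 mod 13719 = 5850, so (19569/13719) = (5850/13719)
factor out 2^1: 5850 = 2^1·2925; with 13719 mod 8 = 7, (2/13719) = +1; sign now -1; continue with (2925/13719)
flip (2925/13719) -> (13719/2925): both odd, 2925 mod 4 = 1, 13719 mod 4 = 3, so the flip contributes +1; sign now -1
(13719/2925): 13719 mod 2925 = 2019, so (13719/2925) = (2019/2925)
flip (2019/2925) -> (2925/2019): both odd, 2019 mod 4 = 3, 2925 mod 4 = 1, so the flip contributes +1; sign now -1
(2925/2019): 2925 mod 2019 = 906, so (2925/2019) = (906/2019)
factor out 2^1: 906 = 2^1·453; with 2019 mod 8 = 3, (2/2019) = -1; sign now +1; continue with (453/2019)
flip (453/2019) -> (2019/453): both odd, 453 mod 4 = 1, 2019 mod 4 = 3, so the flip contributes +1; sign now +1
(2019/453): 2019 mod 453 = 207, so (2019/453) = (207/453)
flip (207/453) -> (453/207): both odd, 207 mod 4 = 3, 453 mod 4 = 1, so the flip contributes +1; sign now +1
(453/207): 453 mod 207 = 39, so (453/207) = (39/207)
flip (39/207) -> (207/39): both odd, 39 mod 4 = 3, 207 mod 4 = 3, so the flip contributes -1; sign now -1
(207/39): 207 mod 39 = 12, so (207/39) = (12/39)
factor out 2^2: 12 = 2^2·3; with 39 mod 8 = 7, (2/39) = +1; sign now -1; continue with (3/39)
flip (3/39) -> (39/3): both odd, 3 mod 4 = 3, 39 mod 4 = 3, so the flip contributes -1; sign now +1
(39/3): 39 mod 3 = 0, so (39/3) = (0/3)
reached (0/3); gcd(a, n) > 1, so (0/3) = 0 and the symbol is 0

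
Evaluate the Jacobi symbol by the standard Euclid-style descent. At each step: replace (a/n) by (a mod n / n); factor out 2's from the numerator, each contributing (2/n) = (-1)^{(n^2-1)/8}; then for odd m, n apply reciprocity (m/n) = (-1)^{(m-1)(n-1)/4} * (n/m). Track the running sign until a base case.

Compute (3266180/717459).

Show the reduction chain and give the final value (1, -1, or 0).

(3266180/717459): 3266180 mod 717459 = 396344, so (3266180/717459) = (396344/717459)
factor out 2^3: 396344 = 2^3·49543; with 717459 mod 8 = 3, (2/717459) = -1; sign now -1; continue with (49543/717459)
flip (49543/717459) -> (717459/49543): both odd, 49543 mod 4 = 3, 717459 mod 4 = 3, so the flip contributes -1; sign now +1
(717459/49543): 717459 mod 49543 = 23857, so (717459/49543) = (23857/49543)
flip (23857/49543) -> (49543/23857): both odd, 23857 mod 4 = 1, 49543 mod 4 = 3, so the flip contributes +1; sign now +1
(49543/23857): 49543 mod 23857 = 1829, so (49543/23857) = (1829/23857)
flip (1829/23857) -> (23857/1829): both odd, 1829 mod 4 = 1, 23857 mod 4 = 1, so the flip contributes +1; sign now +1
(23857/1829): 23857 mod 1829 = 80, so (23857/1829) = (80/1829)
factor out 2^4: 80 = 2^4·5; with 1829 mod 8 = 5, (2/1829) = -1; sign now +1; continue with (5/1829)
flip (5/1829) -> (1829/5): both odd, 5 mod 4 = 1, 1829 mod 4 = 1, so the flip contributes +1; sign now +1
(1829/5): 1829 mod 5 = 4, so (1829/5) = (4/5)
factor out 2^2: 4 = 2^2·1; with 5 mod 8 = 5, (2/5) = -1; sign now +1; continue with (1/5)
reached (1/5) = 1, so the symbol is +1

1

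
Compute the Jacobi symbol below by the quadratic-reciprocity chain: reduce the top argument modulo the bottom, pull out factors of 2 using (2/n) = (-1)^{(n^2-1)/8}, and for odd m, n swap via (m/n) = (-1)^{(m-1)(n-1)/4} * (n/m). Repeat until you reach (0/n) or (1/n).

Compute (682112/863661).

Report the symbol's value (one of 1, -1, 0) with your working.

-1

factor out 2^7: 682112 = 2^7·5329; with 863661 mod 8 = 5, (2/863661) = -1; sign now -1; continue with (5329/863661)
flip (5329/863661) -> (863661/5329): both odd, 5329 mod 4 = 1, 863661 mod 4 = 1, so the flip contributes +1; sign now -1
(863661/5329): 863661 mod 5329 = 363, so (863661/5329) = (363/5329)
flip (363/5329) -> (5329/363): both odd, 363 mod 4 = 3, 5329 mod 4 = 1, so the flip contributes +1; sign now -1
(5329/363): 5329 mod 363 = 247, so (5329/363) = (247/363)
flip (247/363) -> (363/247): both odd, 247 mod 4 = 3, 363 mod 4 = 3, so the flip contributes -1; sign now +1
(363/247): 363 mod 247 = 116, so (363/247) = (116/247)
factor out 2^2: 116 = 2^2·29; with 247 mod 8 = 7, (2/247) = +1; sign now +1; continue with (29/247)
flip (29/247) -> (247/29): both odd, 29 mod 4 = 1, 247 mod 4 = 3, so the flip contributes +1; sign now +1
(247/29): 247 mod 29 = 15, so (247/29) = (15/29)
flip (15/29) -> (29/15): both odd, 15 mod 4 = 3, 29 mod 4 = 1, so the flip contributes +1; sign now +1
(29/15): 29 mod 15 = 14, so (29/15) = (14/15)
factor out 2^1: 14 = 2^1·7; with 15 mod 8 = 7, (2/15) = +1; sign now +1; continue with (7/15)
flip (7/15) -> (15/7): both odd, 7 mod 4 = 3, 15 mod 4 = 3, so the flip contributes -1; sign now -1
(15/7): 15 mod 7 = 1, so (15/7) = (1/7)
reached (1/7) = 1, so the symbol is -1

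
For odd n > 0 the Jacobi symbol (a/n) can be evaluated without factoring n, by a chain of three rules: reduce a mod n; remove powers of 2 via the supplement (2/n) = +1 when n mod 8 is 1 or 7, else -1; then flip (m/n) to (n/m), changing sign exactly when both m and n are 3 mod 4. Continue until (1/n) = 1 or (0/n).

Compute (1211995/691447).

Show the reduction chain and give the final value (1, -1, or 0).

(1211995/691447): 1211995 mod 691447 = 520548, so (1211995/691447) = (520548/691447)
factor out 2^2: 520548 = 2^2·130137; with 691447 mod 8 = 7, (2/691447) = +1; sign now +1; continue with (130137/691447)
flip (130137/691447) -> (691447/130137): both odd, 130137 mod 4 = 1, 691447 mod 4 = 3, so the flip contributes +1; sign now +1
(691447/130137): 691447 mod 130137 = 40762, so (691447/130137) = (40762/130137)
factor out 2^1: 40762 = 2^1·20381; with 130137 mod 8 = 1, (2/130137) = +1; sign now +1; continue with (20381/130137)
flip (20381/130137) -> (130137/20381): both odd, 20381 mod 4 = 1, 130137 mod 4 = 1, so the flip contributes +1; sign now +1
(130137/20381): 130137 mod 20381 = 7851, so (130137/20381) = (7851/20381)
flip (7851/20381) -> (20381/7851): both odd, 7851 mod 4 = 3, 20381 mod 4 = 1, so the flip contributes +1; sign now +1
(20381/7851): 20381 mod 7851 = 4679, so (20381/7851) = (4679/7851)
flip (4679/7851) -> (7851/4679): both odd, 4679 mod 4 = 3, 7851 mod 4 = 3, so the flip contributes -1; sign now -1
(7851/4679): 7851 mod 4679 = 3172, so (7851/4679) = (3172/4679)
factor out 2^2: 3172 = 2^2·793; with 4679 mod 8 = 7, (2/4679) = +1; sign now -1; continue with (793/4679)
flip (793/4679) -> (4679/793): both odd, 793 mod 4 = 1, 4679 mod 4 = 3, so the flip contributes +1; sign now -1
(4679/793): 4679 mod 793 = 714, so (4679/793) = (714/793)
factor out 2^1: 714 = 2^1·357; with 793 mod 8 = 1, (2/793) = +1; sign now -1; continue with (357/793)
flip (357/793) -> (793/357): both odd, 357 mod 4 = 1, 793 mod 4 = 1, so the flip contributes +1; sign now -1
(793/357): 793 mod 357 = 79, so (793/357) = (79/357)
flip (79/357) -> (357/79): both odd, 79 mod 4 = 3, 357 mod 4 = 1, so the flip contributes +1; sign now -1
(357/79): 357 mod 79 = 41, so (357/79) = (41/79)
flip (41/79) -> (79/41): both odd, 41 mod 4 = 1, 79 mod 4 = 3, so the flip contributes +1; sign now -1
(79/41): 79 mod 41 = 38, so (79/41) = (38/41)
factor out 2^1: 38 = 2^1·19; with 41 mod 8 = 1, (2/41) = +1; sign now -1; continue with (19/41)
flip (19/41) -> (41/19): both odd, 19 mod 4 = 3, 41 mod 4 = 1, so the flip contributes +1; sign now -1
(41/19): 41 mod 19 = 3, so (41/19) = (3/19)
flip (3/19) -> (19/3): both odd, 3 mod 4 = 3, 19 mod 4 = 3, so the flip contributes -1; sign now +1
(19/3): 19 mod 3 = 1, so (19/3) = (1/3)
reached (1/3) = 1, so the symbol is +1

1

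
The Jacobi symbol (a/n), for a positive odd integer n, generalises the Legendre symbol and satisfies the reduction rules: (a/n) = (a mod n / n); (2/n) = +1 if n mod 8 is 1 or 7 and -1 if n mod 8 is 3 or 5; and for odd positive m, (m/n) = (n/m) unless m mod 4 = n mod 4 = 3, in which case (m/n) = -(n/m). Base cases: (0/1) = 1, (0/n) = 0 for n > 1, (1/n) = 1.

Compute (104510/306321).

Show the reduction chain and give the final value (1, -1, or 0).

1

104510 = 2^1·52255; (2/306321) = +1 since 306321 mod 8 = 1, so (104510/306321) = (+1)^1·(52255/306321); sign now +1
reciprocity: (52255/306321) = +1·(306321/52255) since 52255 mod 4 = 3, 306321 mod 4 = 1; sign now +1
(306321/52255) = (45046/52255)   [reduce mod 52255]
45046 = 2^1·22523; (2/52255) = +1 since 52255 mod 8 = 7, so (45046/52255) = (+1)^1·(22523/52255); sign now +1
reciprocity: (22523/52255) = -1·(52255/22523) since 22523 mod 4 = 3, 52255 mod 4 = 3; sign now -1
(52255/22523) = (7209/22523)   [reduce mod 22523]
reciprocity: (7209/22523) = +1·(22523/7209) since 7209 mod 4 = 1, 22523 mod 4 = 3; sign now -1
(22523/7209) = (896/7209)   [reduce mod 7209]
896 = 2^7·7; (2/7209) = +1 since 7209 mod 8 = 1, so (896/7209) = (+1)^7·(7/7209); sign now -1
reciprocity: (7/7209) = +1·(7209/7) since 7 mod 4 = 3, 7209 mod 4 = 1; sign now -1
(7209/7) = (6/7)   [reduce mod 7]
6 = 2^1·3; (2/7) = +1 since 7 mod 8 = 7, so (6/7) = (+1)^1·(3/7); sign now -1
reciprocity: (3/7) = -1·(7/3) since 3 mod 4 = 3, 7 mod 4 = 3; sign now +1
(7/3) = (1/3)   [reduce mod 3]
(1/3) = 1; final value = sign = +1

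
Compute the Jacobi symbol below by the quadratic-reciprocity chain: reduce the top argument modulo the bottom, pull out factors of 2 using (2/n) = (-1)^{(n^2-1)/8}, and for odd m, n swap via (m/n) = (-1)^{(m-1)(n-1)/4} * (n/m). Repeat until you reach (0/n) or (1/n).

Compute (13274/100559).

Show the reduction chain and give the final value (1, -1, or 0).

factor out 2^1: 13274 = 2^1·6637; with 100559 mod 8 = 7, (2/100559) = +1; sign now +1; continue with (6637/100559)
flip (6637/100559) -> (100559/6637): both odd, 6637 mod 4 = 1, 100559 mod 4 = 3, so the flip contributes +1; sign now +1
(100559/6637): 100559 mod 6637 = 1004, so (100559/6637) = (1004/6637)
factor out 2^2: 1004 = 2^2·251; with 6637 mod 8 = 5, (2/6637) = -1; sign now +1; continue with (251/6637)
flip (251/6637) -> (6637/251): both odd, 251 mod 4 = 3, 6637 mod 4 = 1, so the flip contributes +1; sign now +1
(6637/251): 6637 mod 251 = 111, so (6637/251) = (111/251)
flip (111/251) -> (251/111): both odd, 111 mod 4 = 3, 251 mod 4 = 3, so the flip contributes -1; sign now -1
(251/111): 251 mod 111 = 29, so (251/111) = (29/111)
flip (29/111) -> (111/29): both odd, 29 mod 4 = 1, 111 mod 4 = 3, so the flip contributes +1; sign now -1
(111/29): 111 mod 29 = 24, so (111/29) = (24/29)
factor out 2^3: 24 = 2^3·3; with 29 mod 8 = 5, (2/29) = -1; sign now +1; continue with (3/29)
flip (3/29) -> (29/3): both odd, 3 mod 4 = 3, 29 mod 4 = 1, so the flip contributes +1; sign now +1
(29/3): 29 mod 3 = 2, so (29/3) = (2/3)
factor out 2^1: 2 = 2^1·1; with 3 mod 8 = 3, (2/3) = -1; sign now -1; continue with (1/3)
reached (1/3) = 1, so the symbol is -1

-1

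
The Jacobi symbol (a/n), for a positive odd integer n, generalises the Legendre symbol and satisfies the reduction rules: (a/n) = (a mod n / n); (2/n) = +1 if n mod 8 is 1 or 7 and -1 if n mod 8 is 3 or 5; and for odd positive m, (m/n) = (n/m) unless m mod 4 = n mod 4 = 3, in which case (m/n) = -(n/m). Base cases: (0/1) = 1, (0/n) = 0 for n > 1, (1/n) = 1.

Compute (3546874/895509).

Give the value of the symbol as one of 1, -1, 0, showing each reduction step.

(3546874/895509) = (860347/895509)   [reduce mod 895509]
reciprocity: (860347/895509) = +1·(895509/860347) since 860347 mod 4 = 3, 895509 mod 4 = 1; sign now +1
(895509/860347) = (35162/860347)   [reduce mod 860347]
35162 = 2^1·17581; (2/860347) = -1 since 860347 mod 8 = 3, so (35162/860347) = (-1)^1·(17581/860347); sign now -1
reciprocity: (17581/860347) = +1·(860347/17581) since 17581 mod 4 = 1, 860347 mod 4 = 3; sign now -1
(860347/17581) = (16459/17581)   [reduce mod 17581]
reciprocity: (16459/17581) = +1·(17581/16459) since 16459 mod 4 = 3, 17581 mod 4 = 1; sign now -1
(17581/16459) = (1122/16459)   [reduce mod 16459]
1122 = 2^1·561; (2/16459) = -1 since 16459 mod 8 = 3, so (1122/16459) = (-1)^1·(561/16459); sign now +1
reciprocity: (561/16459) = +1·(16459/561) since 561 mod 4 = 1, 16459 mod 4 = 3; sign now +1
(16459/561) = (190/561)   [reduce mod 561]
190 = 2^1·95; (2/561) = +1 since 561 mod 8 = 1, so (190/561) = (+1)^1·(95/561); sign now +1
reciprocity: (95/561) = +1·(561/95) since 95 mod 4 = 3, 561 mod 4 = 1; sign now +1
(561/95) = (86/95)   [reduce mod 95]
86 = 2^1·43; (2/95) = +1 since 95 mod 8 = 7, so (86/95) = (+1)^1·(43/95); sign now +1
reciprocity: (43/95) = -1·(95/43) since 43 mod 4 = 3, 95 mod 4 = 3; sign now -1
(95/43) = (9/43)   [reduce mod 43]
reciprocity: (9/43) = +1·(43/9) since 9 mod 4 = 1, 43 mod 4 = 3; sign now -1
(43/9) = (7/9)   [reduce mod 9]
reciprocity: (7/9) = +1·(9/7) since 7 mod 4 = 3, 9 mod 4 = 1; sign now -1
(9/7) = (2/7)   [reduce mod 7]
2 = 2^1·1; (2/7) = +1 since 7 mod 8 = 7, so (2/7) = (+1)^1·(1/7); sign now -1
(1/7) = 1; final value = sign = -1

-1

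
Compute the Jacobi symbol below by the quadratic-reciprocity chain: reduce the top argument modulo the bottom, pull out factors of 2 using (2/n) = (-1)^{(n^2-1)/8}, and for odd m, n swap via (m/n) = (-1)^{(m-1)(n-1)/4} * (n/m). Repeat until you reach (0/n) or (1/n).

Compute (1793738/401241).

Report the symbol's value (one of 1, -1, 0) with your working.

(1793738/401241) = (188774/401241)   [reduce mod 401241]
188774 = 2^1·94387; (2/401241) = +1 since 401241 mod 8 = 1, so (188774/401241) = (+1)^1·(94387/401241); sign now +1
reciprocity: (94387/401241) = +1·(401241/94387) since 94387 mod 4 = 3, 401241 mod 4 = 1; sign now +1
(401241/94387) = (23693/94387)   [reduce mod 94387]
reciprocity: (23693/94387) = +1·(94387/23693) since 23693 mod 4 = 1, 94387 mod 4 = 3; sign now +1
(94387/23693) = (23308/23693)   [reduce mod 23693]
23308 = 2^2·5827; (2/23693) = -1 since 23693 mod 8 = 5, so (23308/23693) = (-1)^2·(5827/23693); sign now +1
reciprocity: (5827/23693) = +1·(23693/5827) since 5827 mod 4 = 3, 23693 mod 4 = 1; sign now +1
(23693/5827) = (385/5827)   [reduce mod 5827]
reciprocity: (385/5827) = +1·(5827/385) since 385 mod 4 = 1, 5827 mod 4 = 3; sign now +1
(5827/385) = (52/385)   [reduce mod 385]
52 = 2^2·13; (2/385) = +1 since 385 mod 8 = 1, so (52/385) = (+1)^2·(13/385); sign now +1
reciprocity: (13/385) = +1·(385/13) since 13 mod 4 = 1, 385 mod 4 = 1; sign now +1
(385/13) = (8/13)   [reduce mod 13]
8 = 2^3·1; (2/13) = -1 since 13 mod 8 = 5, so (8/13) = (-1)^3·(1/13); sign now -1
(1/13) = 1; final value = sign = -1

-1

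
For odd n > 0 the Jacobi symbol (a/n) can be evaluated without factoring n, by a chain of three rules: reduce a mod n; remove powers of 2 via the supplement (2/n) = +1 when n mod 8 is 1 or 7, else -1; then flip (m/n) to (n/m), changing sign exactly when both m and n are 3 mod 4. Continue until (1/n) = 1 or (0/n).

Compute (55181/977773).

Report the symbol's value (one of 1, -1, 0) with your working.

flip (55181/977773) -> (977773/55181): both odd, 55181 mod 4 = 1, 977773 mod 4 = 1, so the flip contributes +1; sign now +1
(977773/55181): 977773 mod 55181 = 39696, so (977773/55181) = (39696/55181)
factor out 2^4: 39696 = 2^4·2481; with 55181 mod 8 = 5, (2/55181) = -1; sign now +1; continue with (2481/55181)
flip (2481/55181) -> (55181/2481): both odd, 2481 mod 4 = 1, 55181 mod 4 = 1, so the flip contributes +1; sign now +1
(55181/2481): 55181 mod 2481 = 599, so (55181/2481) = (599/2481)
flip (599/2481) -> (2481/599): both odd, 599 mod 4 = 3, 2481 mod 4 = 1, so the flip contributes +1; sign now +1
(2481/599): 2481 mod 599 = 85, so (2481/599) = (85/599)
flip (85/599) -> (599/85): both odd, 85 mod 4 = 1, 599 mod 4 = 3, so the flip contributes +1; sign now +1
(599/85): 599 mod 85 = 4, so (599/85) = (4/85)
factor out 2^2: 4 = 2^2·1; with 85 mod 8 = 5, (2/85) = -1; sign now +1; continue with (1/85)
reached (1/85) = 1, so the symbol is +1

1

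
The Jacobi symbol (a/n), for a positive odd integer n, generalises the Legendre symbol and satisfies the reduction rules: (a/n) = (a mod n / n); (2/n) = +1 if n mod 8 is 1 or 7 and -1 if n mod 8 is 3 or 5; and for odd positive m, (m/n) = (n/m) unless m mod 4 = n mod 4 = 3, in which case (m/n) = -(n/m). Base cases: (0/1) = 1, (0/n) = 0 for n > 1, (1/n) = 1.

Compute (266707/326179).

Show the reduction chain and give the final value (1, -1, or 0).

reciprocity: (266707/326179) = -1·(326179/266707) since 266707 mod 4 = 3, 326179 mod 4 = 3; sign now -1
(326179/266707) = (59472/266707)   [reduce mod 266707]
59472 = 2^4·3717; (2/266707) = -1 since 266707 mod 8 = 3, so (59472/266707) = (-1)^4·(3717/266707); sign now -1
reciprocity: (3717/266707) = +1·(266707/3717) since 3717 mod 4 = 1, 266707 mod 4 = 3; sign now -1
(266707/3717) = (2800/3717)   [reduce mod 3717]
2800 = 2^4·175; (2/3717) = -1 since 3717 mod 8 = 5, so (2800/3717) = (-1)^4·(175/3717); sign now -1
reciprocity: (175/3717) = +1·(3717/175) since 175 mod 4 = 3, 3717 mod 4 = 1; sign now -1
(3717/175) = (42/175)   [reduce mod 175]
42 = 2^1·21; (2/175) = +1 since 175 mod 8 = 7, so (42/175) = (+1)^1·(21/175); sign now -1
reciprocity: (21/175) = +1·(175/21) since 21 mod 4 = 1, 175 mod 4 = 3; sign now -1
(175/21) = (7/21)   [reduce mod 21]
reciprocity: (7/21) = +1·(21/7) since 7 mod 4 = 3, 21 mod 4 = 1; sign now -1
(21/7) = (0/7)   [reduce mod 7]
(0/7) = 0   [gcd(a, n) > 1]; final value = 0

0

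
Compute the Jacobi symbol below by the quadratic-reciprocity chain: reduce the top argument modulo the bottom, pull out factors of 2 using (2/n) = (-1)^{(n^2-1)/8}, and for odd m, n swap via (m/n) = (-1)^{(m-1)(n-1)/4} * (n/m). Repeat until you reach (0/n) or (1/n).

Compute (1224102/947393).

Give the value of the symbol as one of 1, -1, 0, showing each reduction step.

(1224102/947393) = (276709/947393)   [reduce mod 947393]
reciprocity: (276709/947393) = +1·(947393/276709) since 276709 mod 4 = 1, 947393 mod 4 = 1; sign now +1
(947393/276709) = (117266/276709)   [reduce mod 276709]
117266 = 2^1·58633; (2/276709) = -1 since 276709 mod 8 = 5, so (117266/276709) = (-1)^1·(58633/276709); sign now -1
reciprocity: (58633/276709) = +1·(276709/58633) since 58633 mod 4 = 1, 276709 mod 4 = 1; sign now -1
(276709/58633) = (42177/58633)   [reduce mod 58633]
reciprocity: (42177/58633) = +1·(58633/42177) since 42177 mod 4 = 1, 58633 mod 4 = 1; sign now -1
(58633/42177) = (16456/42177)   [reduce mod 42177]
16456 = 2^3·2057; (2/42177) = +1 since 42177 mod 8 = 1, so (16456/42177) = (+1)^3·(2057/42177); sign now -1
reciprocity: (2057/42177) = +1·(42177/2057) since 2057 mod 4 = 1, 42177 mod 4 = 1; sign now -1
(42177/2057) = (1037/2057)   [reduce mod 2057]
reciprocity: (1037/2057) = +1·(2057/1037) since 1037 mod 4 = 1, 2057 mod 4 = 1; sign now -1
(2057/1037) = (1020/1037)   [reduce mod 1037]
1020 = 2^2·255; (2/1037) = -1 since 1037 mod 8 = 5, so (1020/1037) = (-1)^2·(255/1037); sign now -1
reciprocity: (255/1037) = +1·(1037/255) since 255 mod 4 = 3, 1037 mod 4 = 1; sign now -1
(1037/255) = (17/255)   [reduce mod 255]
reciprocity: (17/255) = +1·(255/17) since 17 mod 4 = 1, 255 mod 4 = 3; sign now -1
(255/17) = (0/17)   [reduce mod 17]
(0/17) = 0   [gcd(a, n) > 1]; final value = 0

0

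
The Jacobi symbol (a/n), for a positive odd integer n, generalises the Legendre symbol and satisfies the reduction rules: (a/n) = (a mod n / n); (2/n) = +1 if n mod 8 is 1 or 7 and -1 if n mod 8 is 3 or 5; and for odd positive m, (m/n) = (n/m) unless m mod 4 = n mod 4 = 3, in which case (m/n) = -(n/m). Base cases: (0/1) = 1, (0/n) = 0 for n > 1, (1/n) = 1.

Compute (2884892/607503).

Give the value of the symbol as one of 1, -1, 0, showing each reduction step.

(2884892/607503): 2884892 mod 607503 = 454880, so (2884892/607503) = (454880/607503)
factor out 2^5: 454880 = 2^5·14215; with 607503 mod 8 = 7, (2/607503) = +1; sign now +1; continue with (14215/607503)
flip (14215/607503) -> (607503/14215): both odd, 14215 mod 4 = 3, 607503 mod 4 = 3, so the flip contributes -1; sign now -1
(607503/14215): 607503 mod 14215 = 10473, so (607503/14215) = (10473/14215)
flip (10473/14215) -> (14215/10473): both odd, 10473 mod 4 = 1, 14215 mod 4 = 3, so the flip contributes +1; sign now -1
(14215/10473): 14215 mod 10473 = 3742, so (14215/10473) = (3742/10473)
factor out 2^1: 3742 = 2^1·1871; with 10473 mod 8 = 1, (2/10473) = +1; sign now -1; continue with (1871/10473)
flip (1871/10473) -> (10473/1871): both odd, 1871 mod 4 = 3, 10473 mod 4 = 1, so the flip contributes +1; sign now -1
(10473/1871): 10473 mod 1871 = 1118, so (10473/1871) = (1118/1871)
factor out 2^1: 1118 = 2^1·559; with 1871 mod 8 = 7, (2/1871) = +1; sign now -1; continue with (559/1871)
flip (559/1871) -> (1871/559): both odd, 559 mod 4 = 3, 1871 mod 4 = 3, so the flip contributes -1; sign now +1
(1871/559): 1871 mod 559 = 194, so (1871/559) = (194/559)
factor out 2^1: 194 = 2^1·97; with 559 mod 8 = 7, (2/559) = +1; sign now +1; continue with (97/559)
flip (97/559) -> (559/97): both odd, 97 mod 4 = 1, 559 mod 4 = 3, so the flip contributes +1; sign now +1
(559/97): 559 mod 97 = 74, so (559/97) = (74/97)
factor out 2^1: 74 = 2^1·37; with 97 mod 8 = 1, (2/97) = +1; sign now +1; continue with (37/97)
flip (37/97) -> (97/37): both odd, 37 mod 4 = 1, 97 mod 4 = 1, so the flip contributes +1; sign now +1
(97/37): 97 mod 37 = 23, so (97/37) = (23/37)
flip (23/37) -> (37/23): both odd, 23 mod 4 = 3, 37 mod 4 = 1, so the flip contributes +1; sign now +1
(37/23): 37 mod 23 = 14, so (37/23) = (14/23)
factor out 2^1: 14 = 2^1·7; with 23 mod 8 = 7, (2/23) = +1; sign now +1; continue with (7/23)
flip (7/23) -> (23/7): both odd, 7 mod 4 = 3, 23 mod 4 = 3, so the flip contributes -1; sign now -1
(23/7): 23 mod 7 = 2, so (23/7) = (2/7)
factor out 2^1: 2 = 2^1·1; with 7 mod 8 = 7, (2/7) = +1; sign now -1; continue with (1/7)
reached (1/7) = 1, so the symbol is -1

-1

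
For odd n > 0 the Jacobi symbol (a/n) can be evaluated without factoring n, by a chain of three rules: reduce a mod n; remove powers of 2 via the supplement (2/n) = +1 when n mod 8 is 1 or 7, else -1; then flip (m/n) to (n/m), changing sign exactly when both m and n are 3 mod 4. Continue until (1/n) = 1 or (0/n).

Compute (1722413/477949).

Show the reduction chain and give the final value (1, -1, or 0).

-1

(1722413/477949): 1722413 mod 477949 = 288566, so (1722413/477949) = (288566/477949)
factor out 2^1: 288566 = 2^1·144283; with 477949 mod 8 = 5, (2/477949) = -1; sign now -1; continue with (144283/477949)
flip (144283/477949) -> (477949/144283): both odd, 144283 mod 4 = 3, 477949 mod 4 = 1, so the flip contributes +1; sign now -1
(477949/144283): 477949 mod 144283 = 45100, so (477949/144283) = (45100/144283)
factor out 2^2: 45100 = 2^2·11275; with 144283 mod 8 = 3, (2/144283) = -1; sign now -1; continue with (11275/144283)
flip (11275/144283) -> (144283/11275): both odd, 11275 mod 4 = 3, 144283 mod 4 = 3, so the flip contributes -1; sign now +1
(144283/11275): 144283 mod 11275 = 8983, so (144283/11275) = (8983/11275)
flip (8983/11275) -> (11275/8983): both odd, 8983 mod 4 = 3, 11275 mod 4 = 3, so the flip contributes -1; sign now -1
(11275/8983): 11275 mod 8983 = 2292, so (11275/8983) = (2292/8983)
factor out 2^2: 2292 = 2^2·573; with 8983 mod 8 = 7, (2/8983) = +1; sign now -1; continue with (573/8983)
flip (573/8983) -> (8983/573): both odd, 573 mod 4 = 1, 8983 mod 4 = 3, so the flip contributes +1; sign now -1
(8983/573): 8983 mod 573 = 388, so (8983/573) = (388/573)
factor out 2^2: 388 = 2^2·97; with 573 mod 8 = 5, (2/573) = -1; sign now -1; continue with (97/573)
flip (97/573) -> (573/97): both odd, 97 mod 4 = 1, 573 mod 4 = 1, so the flip contributes +1; sign now -1
(573/97): 573 mod 97 = 88, so (573/97) = (88/97)
factor out 2^3: 88 = 2^3·11; with 97 mod 8 = 1, (2/97) = +1; sign now -1; continue with (11/97)
flip (11/97) -> (97/11): both odd, 11 mod 4 = 3, 97 mod 4 = 1, so the flip contributes +1; sign now -1
(97/11): 97 mod 11 = 9, so (97/11) = (9/11)
flip (9/11) -> (11/9): both odd, 9 mod 4 = 1, 11 mod 4 = 3, so the flip contributes +1; sign now -1
(11/9): 11 mod 9 = 2, so (11/9) = (2/9)
factor out 2^1: 2 = 2^1·1; with 9 mod 8 = 1, (2/9) = +1; sign now -1; continue with (1/9)
reached (1/9) = 1, so the symbol is -1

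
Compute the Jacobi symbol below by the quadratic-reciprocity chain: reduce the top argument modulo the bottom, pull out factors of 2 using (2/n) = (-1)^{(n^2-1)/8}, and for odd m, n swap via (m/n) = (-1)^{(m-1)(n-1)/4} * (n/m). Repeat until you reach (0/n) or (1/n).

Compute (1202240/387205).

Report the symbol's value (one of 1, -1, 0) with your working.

(1202240/387205) = (40625/387205)   [reduce mod 387205]
reciprocity: (40625/387205) = +1·(387205/40625) since 40625 mod 4 = 1, 387205 mod 4 = 1; sign now +1
(387205/40625) = (21580/40625)   [reduce mod 40625]
21580 = 2^2·5395; (2/40625) = +1 since 40625 mod 8 = 1, so (21580/40625) = (+1)^2·(5395/40625); sign now +1
reciprocity: (5395/40625) = +1·(40625/5395) since 5395 mod 4 = 3, 40625 mod 4 = 1; sign now +1
(40625/5395) = (2860/5395)   [reduce mod 5395]
2860 = 2^2·715; (2/5395) = -1 since 5395 mod 8 = 3, so (2860/5395) = (-1)^2·(715/5395); sign now +1
reciprocity: (715/5395) = -1·(5395/715) since 715 mod 4 = 3, 5395 mod 4 = 3; sign now -1
(5395/715) = (390/715)   [reduce mod 715]
390 = 2^1·195; (2/715) = -1 since 715 mod 8 = 3, so (390/715) = (-1)^1·(195/715); sign now +1
reciprocity: (195/715) = -1·(715/195) since 195 mod 4 = 3, 715 mod 4 = 3; sign now -1
(715/195) = (130/195)   [reduce mod 195]
130 = 2^1·65; (2/195) = -1 since 195 mod 8 = 3, so (130/195) = (-1)^1·(65/195); sign now +1
reciprocity: (65/195) = +1·(195/65) since 65 mod 4 = 1, 195 mod 4 = 3; sign now +1
(195/65) = (0/65)   [reduce mod 65]
(0/65) = 0   [gcd(a, n) > 1]; final value = 0

0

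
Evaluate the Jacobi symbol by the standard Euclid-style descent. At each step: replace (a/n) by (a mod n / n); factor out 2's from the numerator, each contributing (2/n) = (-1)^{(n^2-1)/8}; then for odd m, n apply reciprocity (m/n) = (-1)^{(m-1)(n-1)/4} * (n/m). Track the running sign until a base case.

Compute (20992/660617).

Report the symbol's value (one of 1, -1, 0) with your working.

1

20992 = 2^9·41; (2/660617) = +1 since 660617 mod 8 = 1, so (20992/660617) = (+1)^9·(41/660617); sign now +1
reciprocity: (41/660617) = +1·(660617/41) since 41 mod 4 = 1, 660617 mod 4 = 1; sign now +1
(660617/41) = (25/41)   [reduce mod 41]
reciprocity: (25/41) = +1·(41/25) since 25 mod 4 = 1, 41 mod 4 = 1; sign now +1
(41/25) = (16/25)   [reduce mod 25]
16 = 2^4·1; (2/25) = +1 since 25 mod 8 = 1, so (16/25) = (+1)^4·(1/25); sign now +1
(1/25) = 1; final value = sign = +1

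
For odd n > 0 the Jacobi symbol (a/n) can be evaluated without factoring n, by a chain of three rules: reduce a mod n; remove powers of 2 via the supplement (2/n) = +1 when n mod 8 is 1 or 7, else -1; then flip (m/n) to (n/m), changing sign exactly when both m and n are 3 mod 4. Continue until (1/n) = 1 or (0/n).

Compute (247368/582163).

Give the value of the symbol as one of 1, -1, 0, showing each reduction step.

-1

247368 = 2^3·30921; (2/582163) = -1 since 582163 mod 8 = 3, so (247368/582163) = (-1)^3·(30921/582163); sign now -1
reciprocity: (30921/582163) = +1·(582163/30921) since 30921 mod 4 = 1, 582163 mod 4 = 3; sign now -1
(582163/30921) = (25585/30921)   [reduce mod 30921]
reciprocity: (25585/30921) = +1·(30921/25585) since 25585 mod 4 = 1, 30921 mod 4 = 1; sign now -1
(30921/25585) = (5336/25585)   [reduce mod 25585]
5336 = 2^3·667; (2/25585) = +1 since 25585 mod 8 = 1, so (5336/25585) = (+1)^3·(667/25585); sign now -1
reciprocity: (667/25585) = +1·(25585/667) since 667 mod 4 = 3, 25585 mod 4 = 1; sign now -1
(25585/667) = (239/667)   [reduce mod 667]
reciprocity: (239/667) = -1·(667/239) since 239 mod 4 = 3, 667 mod 4 = 3; sign now +1
(667/239) = (189/239)   [reduce mod 239]
reciprocity: (189/239) = +1·(239/189) since 189 mod 4 = 1, 239 mod 4 = 3; sign now +1
(239/189) = (50/189)   [reduce mod 189]
50 = 2^1·25; (2/189) = -1 since 189 mod 8 = 5, so (50/189) = (-1)^1·(25/189); sign now -1
reciprocity: (25/189) = +1·(189/25) since 25 mod 4 = 1, 189 mod 4 = 1; sign now -1
(189/25) = (14/25)   [reduce mod 25]
14 = 2^1·7; (2/25) = +1 since 25 mod 8 = 1, so (14/25) = (+1)^1·(7/25); sign now -1
reciprocity: (7/25) = +1·(25/7) since 7 mod 4 = 3, 25 mod 4 = 1; sign now -1
(25/7) = (4/7)   [reduce mod 7]
4 = 2^2·1; (2/7) = +1 since 7 mod 8 = 7, so (4/7) = (+1)^2·(1/7); sign now -1
(1/7) = 1; final value = sign = -1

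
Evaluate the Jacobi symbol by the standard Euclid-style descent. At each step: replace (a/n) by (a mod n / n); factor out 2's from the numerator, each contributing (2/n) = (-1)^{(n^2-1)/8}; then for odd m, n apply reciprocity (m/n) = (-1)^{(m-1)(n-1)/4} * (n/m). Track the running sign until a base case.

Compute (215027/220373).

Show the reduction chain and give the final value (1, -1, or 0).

flip (215027/220373) -> (220373/215027): both odd, 215027 mod 4 = 3, 220373 mod 4 = 1, so the flip contributes +1; sign now +1
(220373/215027): 220373 mod 215027 = 5346, so (220373/215027) = (5346/215027)
factor out 2^1: 5346 = 2^1·2673; with 215027 mod 8 = 3, (2/215027) = -1; sign now -1; continue with (2673/215027)
flip (2673/215027) -> (215027/2673): both odd, 2673 mod 4 = 1, 215027 mod 4 = 3, so the flip contributes +1; sign now -1
(215027/2673): 215027 mod 2673 = 1187, so (215027/2673) = (1187/2673)
flip (1187/2673) -> (2673/1187): both odd, 1187 mod 4 = 3, 2673 mod 4 = 1, so the flip contributes +1; sign now -1
(2673/1187): 2673 mod 1187 = 299, so (2673/1187) = (299/1187)
flip (299/1187) -> (1187/299): both odd, 299 mod 4 = 3, 1187 mod 4 = 3, so the flip contributes -1; sign now +1
(1187/299): 1187 mod 299 = 290, so (1187/299) = (290/299)
factor out 2^1: 290 = 2^1·145; with 299 mod 8 = 3, (2/299) = -1; sign now -1; continue with (145/299)
flip (145/299) -> (299/145): both odd, 145 mod 4 = 1, 299 mod 4 = 3, so the flip contributes +1; sign now -1
(299/145): 299 mod 145 = 9, so (299/145) = (9/145)
flip (9/145) -> (145/9): both odd, 9 mod 4 = 1, 145 mod 4 = 1, so the flip contributes +1; sign now -1
(145/9): 145 mod 9 = 1, so (145/9) = (1/9)
reached (1/9) = 1, so the symbol is -1

-1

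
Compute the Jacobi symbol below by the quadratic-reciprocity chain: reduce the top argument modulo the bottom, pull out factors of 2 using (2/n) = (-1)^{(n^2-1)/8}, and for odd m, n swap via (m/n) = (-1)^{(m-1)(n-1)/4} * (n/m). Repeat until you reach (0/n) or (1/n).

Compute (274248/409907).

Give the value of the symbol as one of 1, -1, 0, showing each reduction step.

274248 = 2^3·34281; (2/409907) = -1 since 409907 mod 8 = 3, so (274248/409907) = (-1)^3·(34281/409907); sign now -1
reciprocity: (34281/409907) = +1·(409907/34281) since 34281 mod 4 = 1, 409907 mod 4 = 3; sign now -1
(409907/34281) = (32816/34281)   [reduce mod 34281]
32816 = 2^4·2051; (2/34281) = +1 since 34281 mod 8 = 1, so (32816/34281) = (+1)^4·(2051/34281); sign now -1
reciprocity: (2051/34281) = +1·(34281/2051) since 2051 mod 4 = 3, 34281 mod 4 = 1; sign now -1
(34281/2051) = (1465/2051)   [reduce mod 2051]
reciprocity: (1465/2051) = +1·(2051/1465) since 1465 mod 4 = 1, 2051 mod 4 = 3; sign now -1
(2051/1465) = (586/1465)   [reduce mod 1465]
586 = 2^1·293; (2/1465) = +1 since 1465 mod 8 = 1, so (586/1465) = (+1)^1·(293/1465); sign now -1
reciprocity: (293/1465) = +1·(1465/293) since 293 mod 4 = 1, 1465 mod 4 = 1; sign now -1
(1465/293) = (0/293)   [reduce mod 293]
(0/293) = 0   [gcd(a, n) > 1]; final value = 0

0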